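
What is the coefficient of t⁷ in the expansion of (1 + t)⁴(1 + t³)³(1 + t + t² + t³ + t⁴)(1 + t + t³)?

158

(1 + t)⁴ has coefficients 1,4,6,4,1 for degrees 0…4.
(1 + t³)³ has coefficients 1,0,0,3,0,0,3,0 for degrees 0…7.
Multiplying by (1 + t + t² + t³ + t⁴) gives running coefficients 1,1,1,4,4,3,6,6 for degrees 0…7.
Finally multiplying by (1 + t + t³), the product of all factors after the first has coefficients 1,2,2,6,9,8,13,16 for degrees 0…7.
[t⁷] = 1·16 + 4·13 + 6·8 + 4·9 + 1·6 = 158.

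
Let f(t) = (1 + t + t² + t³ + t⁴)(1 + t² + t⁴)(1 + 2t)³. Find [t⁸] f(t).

(1 + t + t² + t³ + t⁴) has coefficients 1,1,1,1,1 for degrees 0…4.
(1 + t² + t⁴) has coefficients 1,0,1,0,1,0,0,0,0 for degrees 0…8.
Finally multiplying by (1 + 2t)³, the product of all factors after the first has coefficients 1,6,13,14,13,14,12,8,0 for degrees 0…8.
[t⁸] = 1·0 + 1·8 + 1·12 + 1·14 + 1·13 = 47.

47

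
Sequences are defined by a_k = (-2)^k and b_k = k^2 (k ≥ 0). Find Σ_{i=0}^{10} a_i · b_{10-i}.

-38

Write out a_i and b_{10-i} for i = 0,…,10 and sum the products.
Σ = 1·100 − 2·81 + 4·64 − 8·49 + 16·36 − 32·25 + 64·16 − 128·9 + 256·4 − 512·1 + 1024·0 = -38.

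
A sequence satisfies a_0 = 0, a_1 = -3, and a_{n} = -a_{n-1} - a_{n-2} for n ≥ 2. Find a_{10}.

The ordinary generating function has denominator 1 + q + q^2.
Iterating the recurrence: a_0,…,a_{10} = 0, -3, 3, 0, -3, 3, 0, -3, 3, 0, -3.

-3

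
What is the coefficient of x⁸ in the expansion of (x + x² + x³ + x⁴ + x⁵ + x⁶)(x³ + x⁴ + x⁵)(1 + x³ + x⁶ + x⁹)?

(x + x² + x³ + x⁴ + x⁵ + x⁶) has coefficients 0,1,1,1,1,1,1 for degrees 0…6.
(x³ + x⁴ + x⁵) has coefficients 0,0,0,1,1,1,0,0,0 for degrees 0…8.
Finally multiplying by (1 + x³ + x⁶ + x⁹), the product of all factors after the first has coefficients 0,0,0,1,1,1,1,1,1 for degrees 0…8.
[x⁸] = 1·1 + 1·1 + 1·1 + 1·1 + 1·1 + 1·0 = 5.

5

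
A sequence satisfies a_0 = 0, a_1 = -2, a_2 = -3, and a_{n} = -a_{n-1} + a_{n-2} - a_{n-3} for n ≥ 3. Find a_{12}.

The ordinary generating function has denominator 1 + t - t^2 + t^3.
Iterating the recurrence: a_0,…,a_{12} = 0, -2, -3, 1, -2, 6, -9, 17, -32, 58, -107, 197, -362.

-362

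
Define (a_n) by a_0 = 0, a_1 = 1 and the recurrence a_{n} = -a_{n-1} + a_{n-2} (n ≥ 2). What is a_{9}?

The ordinary generating function has denominator 1 + z - z^2.
Iterating the recurrence: a_0,…,a_{9} = 0, 1, -1, 2, -3, 5, -8, 13, -21, 34.

34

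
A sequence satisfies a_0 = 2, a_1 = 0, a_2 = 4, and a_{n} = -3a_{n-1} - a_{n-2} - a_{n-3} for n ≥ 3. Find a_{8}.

2210

The ordinary generating function has denominator 1 + 3x + x^2 + x^3.
Iterating the recurrence: a_0,…,a_{8} = 2, 0, 4, -14, 38, -104, 288, -798, 2210.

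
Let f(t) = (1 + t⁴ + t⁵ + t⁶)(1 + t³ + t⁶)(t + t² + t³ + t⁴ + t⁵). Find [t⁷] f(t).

(1 + t⁴ + t⁵ + t⁶) has coefficients 1,0,0,0,1,1,1 for degrees 0…6.
(1 + t³ + t⁶) has coefficients 1,0,0,1,0,0,1,0 for degrees 0…7.
Finally multiplying by (t + t² + t³ + t⁴ + t⁵), the product of all factors after the first has coefficients 0,1,1,1,2,2,1,2 for degrees 0…7.
[t⁷] = 1·2 + 1·1 + 1·1 + 1·1 = 5.

5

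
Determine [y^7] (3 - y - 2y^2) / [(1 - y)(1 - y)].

The denominator gives the recurrence a_n = 2a_(n−1) − a_(n−2) for n ≥ 3; the numerator fixes a_0 = 3, a_1 = 5, a_2 = 5.
Iterating: 3, 5, 5, 5, 5, 5, 5, 5, so a_7 = 5.

5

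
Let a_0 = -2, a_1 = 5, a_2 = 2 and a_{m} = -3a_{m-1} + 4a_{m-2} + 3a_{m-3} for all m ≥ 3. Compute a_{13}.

1439183

The ordinary generating function has denominator 1 + 3z - 4z^2 - 3z^3.
Iterating the recurrence: a_0,…,a_{13} = -2, 5, 2, 8, -1, 41, -103, 470, -1699, 6668, -25390, 97745, -374791, 1439183.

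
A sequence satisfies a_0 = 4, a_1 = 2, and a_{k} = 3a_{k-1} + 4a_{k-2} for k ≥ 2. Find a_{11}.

The ordinary generating function has denominator 1 - 3y - 4y^2.
Iterating the recurrence: a_0,…,a_{11} = 4, 2, 22, 74, 310, 1226, 4918, 19658, 78646, 314570, 1258294, 5033162.

5033162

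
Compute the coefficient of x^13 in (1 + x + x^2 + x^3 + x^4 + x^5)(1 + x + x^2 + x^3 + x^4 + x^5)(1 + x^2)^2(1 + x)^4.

(1 + x + x^2 + x^3 + x^4 + x^5) has coefficients 1,1,1,1,1,1 for degrees 0…5.
(1 + x + x^2 + x^3 + x^4 + x^5) has coefficients 1,1,1,1,1,1,0,0,0,0,0,0,0,0 for degrees 0…13.
Multiplying by (1 + x^2)^2 gives running coefficients 1,1,3,3,4,4,3,3,1,1,0,0,0,0 for degrees 0…13.
Finally multiplying by (1 + x)^4, the product of all factors after the first has coefficients 1,5,13,25,39,51,58,58,51,39,25,13,5,1 for degrees 0…13.
[x^13] = 1·1 + 1·5 + 1·13 + 1·25 + 1·39 + 1·51 = 134.

134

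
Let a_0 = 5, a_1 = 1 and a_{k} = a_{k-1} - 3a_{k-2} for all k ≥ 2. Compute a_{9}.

The ordinary generating function has denominator 1 - q + 3q^2.
Iterating the recurrence: a_0,…,a_{9} = 5, 1, -14, -17, 25, 76, 1, -227, -230, 451.

451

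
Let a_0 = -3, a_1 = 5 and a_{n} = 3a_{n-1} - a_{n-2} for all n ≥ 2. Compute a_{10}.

The ordinary generating function has denominator 1 - 3q + q^2.
Iterating the recurrence: a_0,…,a_{10} = -3, 5, 18, 49, 129, 338, 885, 2317, 6066, 15881, 41577.

41577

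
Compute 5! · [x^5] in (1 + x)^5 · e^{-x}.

-56

The EGF product rule gives c_5 = Σ_{k_1+k_2=5} C(5; k_1,k_2) · ∏ g_i(k_i), where (1+x)^5 gives the falling factorial (5)_k; e^{-x} gives (-1)^k.
g_1(k) for k = 0…5: 1, 5, 20, 60, 120, 120.
g_2(k) for k = 0…5: 1, -1, 1, -1, 1, -1.
c_5 = Σ_k C(5,k)·g_1(k)·g_2(5−k) = 1·1·(-1) + 5·5·1 + 10·20·(-1) + 10·60·1 + 5·120·(-1) + 1·120·1 = −1 + 25 − 200 + 600 − 600 + 120 = -56.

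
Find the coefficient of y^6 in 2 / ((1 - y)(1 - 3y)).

Partial fractions give a closed form: a_n = (-1)·1^n + (3)·3^n.
At n = 6: a_6 = 2186.

2186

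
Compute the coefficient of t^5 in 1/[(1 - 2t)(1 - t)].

63

Partial fractions give a closed form: a_n = (2)·2^n + (-1)·1^n.
At n = 5: a_5 = 63.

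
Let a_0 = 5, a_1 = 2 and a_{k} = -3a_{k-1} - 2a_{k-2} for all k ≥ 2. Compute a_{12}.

The ordinary generating function has denominator 1 + 3y + 2y^2.
Iterating the recurrence: a_0,…,a_{12} = 5, 2, -16, 44, -100, 212, -436, 884, -1780, 3572, -7156, 14324, -28660.

-28660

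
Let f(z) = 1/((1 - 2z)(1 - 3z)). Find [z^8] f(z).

The denominator gives the recurrence a_n = 5a_(n−1) − 6a_(n−2) for n ≥ 2; the numerator fixes a_0 = 1, a_1 = 5.
Iterating: 1, 5, 19, 65, 211, 665, 2059, 6305, 19171, so a_8 = 19171.

19171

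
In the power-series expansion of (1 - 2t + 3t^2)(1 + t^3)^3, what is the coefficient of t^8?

9

(1 - 2t + 3t^2) has coefficients 1,-2,3 for degrees 0…2.
(1 + t^3)^3 has coefficients 1,0,0,3,0,0,3,0,0 for degrees 0…8.
[t^8] = 1·0 − 2·0 + 3·3 = 9.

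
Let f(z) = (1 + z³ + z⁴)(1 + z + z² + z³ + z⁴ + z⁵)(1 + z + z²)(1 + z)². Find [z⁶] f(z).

(1 + z³ + z⁴) has coefficients 1,0,0,1,1 for degrees 0…4.
(1 + z + z² + z³ + z⁴ + z⁵) has coefficients 1,1,1,1,1,1,0 for degrees 0…6.
Multiplying by (1 + z + z²) gives running coefficients 1,2,3,3,3,3,2 for degrees 0…6.
Finally multiplying by (1 + z)², the product of all factors after the first has coefficients 1,4,8,11,12,12,11 for degrees 0…6.
[z⁶] = 1·11 + 1·11 + 1·8 = 30.

30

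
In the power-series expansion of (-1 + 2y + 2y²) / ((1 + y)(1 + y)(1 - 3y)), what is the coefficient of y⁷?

The denominator gives the recurrence a_n = a_(n−1) + 5a_(n−2) + 3a_(n−3) for n ≥ 3; the numerator fixes a_0 = -1, a_1 = 1, a_2 = -2.
Iterating: -1, 1, -2, 0, -7, -13, -48, -134, so a_7 = -134.

-134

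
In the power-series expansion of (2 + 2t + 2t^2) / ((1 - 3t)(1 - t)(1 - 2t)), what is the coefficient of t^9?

248714

The denominator gives the recurrence a_n = 6a_(n−1) − 11a_(n−2) + 6a_(n−3) for n ≥ 3; the numerator fixes a_0 = 2, a_1 = 14, a_2 = 64.
Iterating: 2, 14, 64, 242, 832, 2714, 8584, 26642, 81712, 248714, so a_9 = 248714.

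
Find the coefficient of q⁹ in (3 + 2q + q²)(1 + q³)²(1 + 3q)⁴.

606

(3 + 2q + q²) has coefficients 3,2,1 for degrees 0…2.
(1 + q³)² has coefficients 1,0,0,2,0,0,1,0,0,0 for degrees 0…9.
Finally multiplying by (1 + 3q)⁴, the product of all factors after the first has coefficients 1,12,54,110,105,108,217,174,54,108 for degrees 0…9.
[q⁹] = 3·108 + 2·54 + 1·174 = 606.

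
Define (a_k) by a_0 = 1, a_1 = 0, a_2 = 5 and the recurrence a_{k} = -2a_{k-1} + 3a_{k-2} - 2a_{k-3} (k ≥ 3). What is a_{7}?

The ordinary generating function has denominator 1 + 2t - 3t^2 + 2t^3.
Iterating the recurrence: a_0,…,a_{7} = 1, 0, 5, -12, 39, -124, 389, -1228.

-1228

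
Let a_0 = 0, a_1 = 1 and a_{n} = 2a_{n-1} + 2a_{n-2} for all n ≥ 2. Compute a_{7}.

The ordinary generating function has denominator 1 - 2x - 2x^2.
Iterating the recurrence: a_0,…,a_{7} = 0, 1, 2, 6, 16, 44, 120, 328.

328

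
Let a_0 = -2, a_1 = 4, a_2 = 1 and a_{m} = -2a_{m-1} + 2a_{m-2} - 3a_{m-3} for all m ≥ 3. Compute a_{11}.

68129

The ordinary generating function has denominator 1 + 2z - 2z^2 + 3z^3.
Iterating the recurrence: a_0,…,a_{11} = -2, 4, 1, 12, -34, 89, -282, 844, -2519, 7572, -22714, 68129.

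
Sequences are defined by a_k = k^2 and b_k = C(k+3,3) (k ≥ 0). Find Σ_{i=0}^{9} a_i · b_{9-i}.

This is [x^9] in the product of the two ordinary generating functions.
Σ = 0·220 + 1·165 + 4·120 + 9·84 + 16·56 + 25·35 + 36·20 + 49·10 + 64·4 + 81·1 = 4719.

4719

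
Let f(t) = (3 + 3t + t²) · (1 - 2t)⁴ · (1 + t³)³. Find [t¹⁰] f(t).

(3 + 3t + t²) has coefficients 3,3,1 for degrees 0…2.
(1 - 2t)⁴ has coefficients 1,-8,24,-32,16,0,0,0,0,0,0 for degrees 0…10.
Finally multiplying by (1 + t³)³, the product of all factors after the first has coefficients 1,-8,24,-29,-8,72,-93,24,72,-95,40 for degrees 0…10.
[t¹⁰] = 3·40 + 3·(-95) + 1·72 = -93.

-93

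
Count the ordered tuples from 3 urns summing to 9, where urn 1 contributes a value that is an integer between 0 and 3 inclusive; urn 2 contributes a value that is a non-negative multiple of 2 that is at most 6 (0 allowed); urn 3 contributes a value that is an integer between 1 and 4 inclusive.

The generating function for the choices is (1 + x + x² + x³)·(1 + x² + x⁴ + x⁶)·(x + x² + x³ + x⁴); the count is [x⁹].
(1 + x + x² + x³) has coefficients 1,1,1,1 for degrees 0…3.
(1 + x² + x⁴ + x⁶) has coefficients 1,0,1,0,1,0,1,0,0,0 for degrees 0…9.
Finally multiplying by (x + x² + x³ + x⁴), the product of all factors after the first has coefficients 0,1,1,2,2,2,2,2,2,1 for degrees 0…9.
[x⁹] = 1·1 + 1·2 + 1·2 + 1·2 = 7.

7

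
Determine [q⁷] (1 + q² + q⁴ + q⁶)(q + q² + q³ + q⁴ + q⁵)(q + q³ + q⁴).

(1 + q² + q⁴ + q⁶) has coefficients 1,0,1,0,1,0,1 for degrees 0…6.
(q + q² + q³ + q⁴ + q⁵) has coefficients 0,1,1,1,1,1,0,0 for degrees 0…7.
Finally multiplying by (q + q³ + q⁴), the product of all factors after the first has coefficients 0,0,1,1,2,3,3,2 for degrees 0…7.
[q⁷] = 1·2 + 1·3 + 1·1 + 1·0 = 6.

6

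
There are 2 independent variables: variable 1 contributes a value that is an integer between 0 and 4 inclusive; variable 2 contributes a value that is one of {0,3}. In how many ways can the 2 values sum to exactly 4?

The generating function for the choices is (1 + t + t^2 + t^3 + t^4)·(1 + t^3); the count is [t^4].
(1 + t + t^2 + t^3 + t^4) has coefficients 1,1,1,1,1 for degrees 0…4.
(1 + t^3) has coefficients 1,0,0,1,0 for degrees 0…4.
[t^4] = 1·0 + 1·1 + 1·0 + 1·0 + 1·1 = 2.

2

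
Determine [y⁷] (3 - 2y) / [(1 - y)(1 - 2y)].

Partial fractions give a closed form: a_n = (-1)·1^n + (4)·2^n.
At n = 7: a_7 = 511.

511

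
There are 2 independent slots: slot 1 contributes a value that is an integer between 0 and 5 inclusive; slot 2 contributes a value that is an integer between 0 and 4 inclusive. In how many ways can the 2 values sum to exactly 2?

3

The generating function for the choices is (1 + y + y^2 + y^3 + y^4 + y^5)·(1 + y + y^2 + y^3 + y^4); the count is [y^2].
(1 + y + y^2 + y^3 + y^4 + y^5) has coefficients 1,1,1 for degrees 0…2.
(1 + y + y^2 + y^3 + y^4) has coefficients 1,1,1 for degrees 0…2.
[y^2] = 1·1 + 1·1 + 1·1 = 3.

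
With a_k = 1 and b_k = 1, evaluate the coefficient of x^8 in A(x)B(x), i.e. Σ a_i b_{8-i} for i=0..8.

The convolution is the x^8 coefficient of A(x)B(x).
Σ = 1·1 + 1·1 + 1·1 + 1·1 + 1·1 + 1·1 + 1·1 + 1·1 + 1·1 = 9.

9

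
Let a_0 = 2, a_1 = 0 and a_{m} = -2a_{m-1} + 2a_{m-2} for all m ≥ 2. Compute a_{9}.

-3584

The ordinary generating function has denominator 1 + 2z - 2z^2.
Iterating the recurrence: a_0,…,a_{9} = 2, 0, 4, -8, 24, -64, 176, -480, 1312, -3584.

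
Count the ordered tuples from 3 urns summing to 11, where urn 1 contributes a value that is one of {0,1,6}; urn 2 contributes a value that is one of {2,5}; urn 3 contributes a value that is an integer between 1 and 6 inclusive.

The generating function for the choices is (1 + y + y⁶)·(y² + y⁵)·(y + y² + y³ + y⁴ + y⁵ + y⁶); the count is [y¹¹].
(1 + y + y⁶) has coefficients 1,1,0,0,0,0,1 for degrees 0…6.
(y² + y⁵) has coefficients 0,0,1,0,0,1,0,0,0,0,0,0 for degrees 0…11.
Finally multiplying by (y + y² + y³ + y⁴ + y⁵ + y⁶), the product of all factors after the first has coefficients 0,0,0,1,1,1,2,2,2,1,1,1 for degrees 0…11.
[y¹¹] = 1·1 + 1·1 + 1·1 = 3.

3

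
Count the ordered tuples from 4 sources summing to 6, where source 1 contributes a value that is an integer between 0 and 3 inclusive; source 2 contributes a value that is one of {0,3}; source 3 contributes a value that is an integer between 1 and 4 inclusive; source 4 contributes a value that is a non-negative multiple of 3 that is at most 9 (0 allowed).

8

The generating function for the choices is (1 + z + z^2 + z^3)·(1 + z^3)·(z + z^2 + z^3 + z^4)·(1 + z^3 + z^6 + z^9); the count is [z^6].
(1 + z + z^2 + z^3) has coefficients 1,1,1,1 for degrees 0…3.
(1 + z^3) has coefficients 1,0,0,1,0,0,0 for degrees 0…6.
Multiplying by (z + z^2 + z^3 + z^4) gives running coefficients 0,1,1,1,2,1,1 for degrees 0…6.
Finally multiplying by (1 + z^3 + z^6 + z^9), the product of all factors after the first has coefficients 0,1,1,1,3,2,2 for degrees 0…6.
[z^6] = 1·2 + 1·2 + 1·3 + 1·1 = 8.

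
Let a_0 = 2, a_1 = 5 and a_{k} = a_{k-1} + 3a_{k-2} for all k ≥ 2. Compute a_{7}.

725

The ordinary generating function has denominator 1 - y - 3y^2.
Iterating the recurrence: a_0,…,a_{7} = 2, 5, 11, 26, 59, 137, 314, 725.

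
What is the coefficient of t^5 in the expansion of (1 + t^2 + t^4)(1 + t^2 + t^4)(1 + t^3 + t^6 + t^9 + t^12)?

(1 + t^2 + t^4) has coefficients 1,0,1,0,1 for degrees 0…4.
(1 + t^2 + t^4) has coefficients 1,0,1,0,1,0 for degrees 0…5.
Finally multiplying by (1 + t^3 + t^6 + t^9 + t^12), the product of all factors after the first has coefficients 1,0,1,1,1,1 for degrees 0…5.
[t^5] = 1·1 + 1·1 + 1·0 = 2.

2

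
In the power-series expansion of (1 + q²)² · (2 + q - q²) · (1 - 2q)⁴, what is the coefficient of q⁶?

(1 + q²)² has coefficients 1,0,2,0,1 for degrees 0…4.
(2 + q - q²) has coefficients 2,1,-1,0,0,0,0 for degrees 0…6.
Finally multiplying by (1 - 2q)⁴, the product of all factors after the first has coefficients 2,-15,39,-32,-24,48,-16 for degrees 0…6.
[q⁶] = 1·(-16) + 2·(-24) + 1·39 = -25.

-25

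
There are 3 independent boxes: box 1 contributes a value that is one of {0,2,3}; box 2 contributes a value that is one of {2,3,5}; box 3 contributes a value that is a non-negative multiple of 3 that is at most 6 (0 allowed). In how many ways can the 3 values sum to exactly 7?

The generating function for the choices is (1 + q² + q³)·(q² + q³ + q⁵)·(1 + q³ + q⁶); the count is [q⁷].
(1 + q² + q³) has coefficients 1,0,1,1 for degrees 0…3.
(q² + q³ + q⁵) has coefficients 0,0,1,1,0,1,0,0 for degrees 0…7.
Finally multiplying by (1 + q³ + q⁶), the product of all factors after the first has coefficients 0,0,1,1,0,2,1,0 for degrees 0…7.
[q⁷] = 1·0 + 1·2 + 1·0 = 2.

2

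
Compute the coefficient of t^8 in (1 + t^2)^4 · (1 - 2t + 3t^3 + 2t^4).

(1 + t^2)^4 has coefficients 1,0,4,0,6,0,4,0,1 for degrees 0…8.
(1 - 2t + 3t^3 + 2t^4) has coefficients 1,-2,0,3,2,0,0,0,0 for degrees 0…8.
[t^8] = 1·0 + 4·0 + 6·2 + 4·0 + 1·1 = 13.

13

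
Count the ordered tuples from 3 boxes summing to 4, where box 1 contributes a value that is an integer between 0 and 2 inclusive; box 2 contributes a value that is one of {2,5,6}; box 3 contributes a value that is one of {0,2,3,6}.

2

The generating function for the choices is (1 + z + z^2)·(z^2 + z^5 + z^6)·(1 + z^2 + z^3 + z^6); the count is [z^4].
(1 + z + z^2) has coefficients 1,1,1 for degrees 0…2.
(z^2 + z^5 + z^6) has coefficients 0,0,1,0,0 for degrees 0…4.
Finally multiplying by (1 + z^2 + z^3 + z^6), the product of all factors after the first has coefficients 0,0,1,0,1 for degrees 0…4.
[z^4] = 1·1 + 1·0 + 1·1 = 2.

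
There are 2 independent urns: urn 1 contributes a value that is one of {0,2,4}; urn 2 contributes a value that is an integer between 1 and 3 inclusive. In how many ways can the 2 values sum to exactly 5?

2

The generating function for the choices is (1 + z² + z⁴)·(z + z² + z³); the count is [z⁵].
(1 + z² + z⁴) has coefficients 1,0,1,0,1 for degrees 0…4.
(z + z² + z³) has coefficients 0,1,1,1,0,0 for degrees 0…5.
[z⁵] = 1·0 + 1·1 + 1·1 = 2.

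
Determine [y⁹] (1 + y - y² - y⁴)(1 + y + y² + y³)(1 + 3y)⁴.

-324

(1 + y - y² - y⁴) has coefficients 1,1,-1,0,-1 for degrees 0…4.
(1 + y + y² + y³) has coefficients 1,1,1,1,0,0,0,0,0,0 for degrees 0…9.
Finally multiplying by (1 + 3y)⁴, the product of all factors after the first has coefficients 1,13,67,175,255,243,189,81,0,0 for degrees 0…9.
[y⁹] = 1·0 + 1·0 − 1·81 − 1·243 = -324.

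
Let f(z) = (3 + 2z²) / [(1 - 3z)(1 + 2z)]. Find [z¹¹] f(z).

339617

The denominator gives the recurrence a_n = a_(n−1) + 6a_(n−2) for n ≥ 3; the numerator fixes a_0 = 3, a_1 = 3, a_2 = 23.
Iterating: 3, 3, 23, 41, 179, 425, 1499, 4049, 13043, 37337, 115595, 339617, so a_11 = 339617.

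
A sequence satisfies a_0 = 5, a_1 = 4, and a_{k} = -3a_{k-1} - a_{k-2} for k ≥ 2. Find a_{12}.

The ordinary generating function has denominator 1 + 3q + q^2.
Iterating the recurrence: a_0,…,a_{12} = 5, 4, -17, 47, -124, 325, -851, 2228, -5833, 15271, -39980, 104669, -274027.

-274027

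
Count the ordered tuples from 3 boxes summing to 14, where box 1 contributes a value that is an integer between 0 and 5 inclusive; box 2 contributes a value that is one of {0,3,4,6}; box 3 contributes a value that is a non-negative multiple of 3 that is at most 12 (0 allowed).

8

The generating function for the choices is (1 + z + z^2 + z^3 + z^4 + z^5)·(1 + z^3 + z^4 + z^6)·(1 + z^3 + z^6 + z^9 + z^12); the count is [z^14].
(1 + z + z^2 + z^3 + z^4 + z^5) has coefficients 1,1,1,1,1,1 for degrees 0…5.
(1 + z^3 + z^4 + z^6) has coefficients 1,0,0,1,1,0,1,0,0,0,0,0,0,0,0 for degrees 0…14.
Finally multiplying by (1 + z^3 + z^6 + z^9 + z^12), the product of all factors after the first has coefficients 1,0,0,2,1,0,3,1,0,3,1,0,3,1,0 for degrees 0…14.
[z^14] = 1·0 + 1·1 + 1·3 + 1·0 + 1·1 + 1·3 = 8.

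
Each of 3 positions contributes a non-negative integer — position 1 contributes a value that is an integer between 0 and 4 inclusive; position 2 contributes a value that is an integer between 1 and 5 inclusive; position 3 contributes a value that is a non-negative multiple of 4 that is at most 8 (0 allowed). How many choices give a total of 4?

4

The generating function for the choices is (1 + y + y² + y³ + y⁴)·(y + y² + y³ + y⁴ + y⁵)·(1 + y⁴ + y⁸); the count is [y⁴].
(1 + y + y² + y³ + y⁴) has coefficients 1,1,1,1,1 for degrees 0…4.
(y + y² + y³ + y⁴ + y⁵) has coefficients 0,1,1,1,1 for degrees 0…4.
Finally multiplying by (1 + y⁴ + y⁸), the product of all factors after the first has coefficients 0,1,1,1,1 for degrees 0…4.
[y⁴] = 1·1 + 1·1 + 1·1 + 1·1 + 1·0 = 4.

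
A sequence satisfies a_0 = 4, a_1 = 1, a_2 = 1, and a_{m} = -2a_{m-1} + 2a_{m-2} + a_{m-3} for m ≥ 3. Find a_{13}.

38449

The ordinary generating function has denominator 1 + 2x - 2x^2 - x^3.
Iterating the recurrence: a_0,…,a_{13} = 4, 1, 1, 4, -5, 19, -44, 121, -311, 820, -2141, 5611, -14684, 38449.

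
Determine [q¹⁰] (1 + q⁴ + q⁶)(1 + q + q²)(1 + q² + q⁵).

(1 + q⁴ + q⁶) has coefficients 1,0,0,0,1,0,1 for degrees 0…6.
(1 + q + q²) has coefficients 1,1,1,0,0,0,0,0,0,0,0 for degrees 0…10.
Finally multiplying by (1 + q² + q⁵), the product of all factors after the first has coefficients 1,1,2,1,1,1,1,1,0,0,0 for degrees 0…10.
[q¹⁰] = 1·0 + 1·1 + 1·1 = 2.

2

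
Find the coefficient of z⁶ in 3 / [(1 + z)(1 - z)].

3

The denominator gives the recurrence a_n = a_(n−2) for n ≥ 2; the numerator fixes a_0 = 3, a_1 = 0.
Iterating: 3, 0, 3, 0, 3, 0, 3, so a_6 = 3.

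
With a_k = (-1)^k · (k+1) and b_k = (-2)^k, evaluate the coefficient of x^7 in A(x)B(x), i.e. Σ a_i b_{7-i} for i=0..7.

Write out a_i and b_{7-i} for i = 0,…,7 and sum the products.
Σ = 1·(-128) − 2·64 + 3·(-32) − 4·16 + 5·(-8) − 6·4 + 7·(-2) − 8·1 = -502.

-502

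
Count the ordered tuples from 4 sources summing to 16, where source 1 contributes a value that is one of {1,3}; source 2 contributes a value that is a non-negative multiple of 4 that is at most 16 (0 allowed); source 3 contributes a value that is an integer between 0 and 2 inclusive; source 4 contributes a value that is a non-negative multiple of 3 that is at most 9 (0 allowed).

6

The generating function for the choices is (t + t^3)·(1 + t^4 + t^8 + t^12 + t^16)·(1 + t + t^2)·(1 + t^3 + t^6 + t^9); the count is [t^16].
(t + t^3) has coefficients 0,1,0,1 for degrees 0…3.
(1 + t^4 + t^8 + t^12 + t^16) has coefficients 1,0,0,0,1,0,0,0,1,0,0,0,1,0,0,0,1 for degrees 0…16.
Multiplying by (1 + t + t^2) gives running coefficients 1,1,1,0,1,1,1,0,1,1,1,0,1,1,1,0,1 for degrees 0…16.
Finally multiplying by (1 + t^3 + t^6 + t^9), the product of all factors after the first has coefficients 1,1,1,1,2,2,2,2,3,3,3,3,3,3,3,3,3 for degrees 0…16.
[t^16] = 1·3 + 1·3 = 6.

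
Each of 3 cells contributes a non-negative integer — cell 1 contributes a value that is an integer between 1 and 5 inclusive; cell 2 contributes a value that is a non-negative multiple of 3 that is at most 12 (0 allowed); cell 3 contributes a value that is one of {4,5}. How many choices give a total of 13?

3

The generating function for the choices is (q + q^2 + q^3 + q^4 + q^5)·(1 + q^3 + q^6 + q^9 + q^12)·(q^4 + q^5); the count is [q^13].
(q + q^2 + q^3 + q^4 + q^5) has coefficients 0,1,1,1,1,1 for degrees 0…5.
(1 + q^3 + q^6 + q^9 + q^12) has coefficients 1,0,0,1,0,0,1,0,0,1,0,0,1,0 for degrees 0…13.
Finally multiplying by (q^4 + q^5), the product of all factors after the first has coefficients 0,0,0,0,1,1,0,1,1,0,1,1,0,1 for degrees 0…13.
[q^13] = 1·0 + 1·1 + 1·1 + 1·0 + 1·1 = 3.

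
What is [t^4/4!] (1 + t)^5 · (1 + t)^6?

7920

The EGF product rule gives c_4 = Σ_{k_1+k_2=4} C(4; k_1,k_2) · ∏ g_i(k_i), where (1+t)^5 gives the falling factorial (5)_k; (1+t)^6 gives the falling factorial (6)_k.
g_1(k) for k = 0…4: 1, 5, 20, 60, 120.
g_2(k) for k = 0…4: 1, 6, 30, 120, 360.
c_4 = Σ_k C(4,k)·g_1(k)·g_2(4−k) = 1·1·360 + 4·5·120 + 6·20·30 + 4·60·6 + 1·120·1 = 360 + 2400 + 3600 + 1440 + 120 = 7920.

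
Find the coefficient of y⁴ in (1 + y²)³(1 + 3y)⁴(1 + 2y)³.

1890

(1 + y²)³ has coefficients 1,0,3,0,3 for degrees 0…4.
(1 + 3y)⁴ has coefficients 1,12,54,108,81 for degrees 0…4.
Finally multiplying by (1 + 2y)³, the product of all factors after the first has coefficients 1,18,138,584,1473 for degrees 0…4.
[y⁴] = 1·1473 + 3·138 + 3·1 = 1890.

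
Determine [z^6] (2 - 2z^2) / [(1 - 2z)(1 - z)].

192

The denominator gives the recurrence a_n = 3a_(n−1) − 2a_(n−2) for n ≥ 3; the numerator fixes a_0 = 2, a_1 = 6, a_2 = 12.
Iterating: 2, 6, 12, 24, 48, 96, 192, so a_6 = 192.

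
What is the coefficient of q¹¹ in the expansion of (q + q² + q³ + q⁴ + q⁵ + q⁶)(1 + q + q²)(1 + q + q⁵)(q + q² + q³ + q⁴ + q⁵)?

(q + q² + q³ + q⁴ + q⁵ + q⁶) has coefficients 0,1,1,1,1,1,1 for degrees 0…6.
(1 + q + q²) has coefficients 1,1,1,0,0,0,0,0,0,0,0,0 for degrees 0…11.
Multiplying by (1 + q + q⁵) gives running coefficients 1,2,2,1,0,1,1,1,0,0,0,0 for degrees 0…11.
Finally multiplying by (q + q² + q³ + q⁴ + q⁵), the product of all factors after the first has coefficients 0,1,3,5,6,6,6,5,4,3,3,2 for degrees 0…11.
[q¹¹] = 1·3 + 1·3 + 1·4 + 1·5 + 1·6 + 1·6 = 27.

27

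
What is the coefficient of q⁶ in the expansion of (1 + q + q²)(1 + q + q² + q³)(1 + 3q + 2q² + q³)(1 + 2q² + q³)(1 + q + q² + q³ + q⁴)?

(1 + q + q²) has coefficients 1,1,1 for degrees 0…2.
(1 + q + q² + q³) has coefficients 1,1,1,1,0,0,0 for degrees 0…6.
Multiplying by (1 + 3q + 2q² + q³) gives running coefficients 1,4,6,7,6,3,1 for degrees 0…6.
Multiplying by (1 + 2q² + q³) gives running coefficients 1,4,8,16,22,23,20 for degrees 0…6.
Finally multiplying by (1 + q + q² + q³ + q⁴), the product of all factors after the first has coefficients 1,5,13,29,51,73,89 for degrees 0…6.
[q⁶] = 1·89 + 1·73 + 1·51 = 213.

213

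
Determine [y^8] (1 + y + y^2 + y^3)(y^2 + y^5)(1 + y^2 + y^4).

(1 + y + y^2 + y^3) has coefficients 1,1,1,1 for degrees 0…3.
(y^2 + y^5) has coefficients 0,0,1,0,0,1,0,0,0 for degrees 0…8.
Finally multiplying by (1 + y^2 + y^4), the product of all factors after the first has coefficients 0,0,1,0,1,1,1,1,0 for degrees 0…8.
[y^8] = 1·0 + 1·1 + 1·1 + 1·1 = 3.

3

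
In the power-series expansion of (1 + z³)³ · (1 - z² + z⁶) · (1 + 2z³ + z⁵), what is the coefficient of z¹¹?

-3

(1 + z³)³ has coefficients 1,0,0,3,0,0,3,0,0,1 for degrees 0…9.
(1 - z² + z⁶) has coefficients 1,0,-1,0,0,0,1,0,0,0,0,0 for degrees 0…11.
Finally multiplying by (1 + 2z³ + z⁵), the product of all factors after the first has coefficients 1,0,-1,2,0,-1,1,-1,0,2,0,1 for degrees 0…11.
[z¹¹] = 1·1 + 3·0 + 3·(-1) + 1·(-1) = -3.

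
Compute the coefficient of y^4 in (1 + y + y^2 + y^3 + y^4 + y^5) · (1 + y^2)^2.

4

(1 + y + y^2 + y^3 + y^4 + y^5) has coefficients 1,1,1,1,1 for degrees 0…4.
(1 + y^2)^2 has coefficients 1,0,2,0,1 for degrees 0…4.
[y^4] = 1·1 + 1·0 + 1·2 + 1·0 + 1·1 = 4.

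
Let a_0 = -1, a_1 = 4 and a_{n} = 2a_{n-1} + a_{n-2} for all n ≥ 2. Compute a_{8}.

The ordinary generating function has denominator 1 - 2x - x^2.
Iterating the recurrence: a_0,…,a_{8} = -1, 4, 7, 18, 43, 104, 251, 606, 1463.

1463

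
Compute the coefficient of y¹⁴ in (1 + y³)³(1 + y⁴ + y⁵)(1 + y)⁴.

20

(1 + y³)³ has coefficients 1,0,0,3,0,0,3,0,0,1 for degrees 0…9.
(1 + y⁴ + y⁵) has coefficients 1,0,0,0,1,1,0,0,0,0,0,0,0,0,0 for degrees 0…14.
Finally multiplying by (1 + y)⁴, the product of all factors after the first has coefficients 1,4,6,4,2,5,10,10,5,1,0,0,0,0,0 for degrees 0…14.
[y¹⁴] = 1·0 + 3·0 + 3·5 + 1·5 = 20.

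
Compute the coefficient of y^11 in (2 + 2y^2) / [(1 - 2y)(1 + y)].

The denominator gives the recurrence a_n = a_(n−1) + 2a_(n−2) for n ≥ 3; the numerator fixes a_0 = 2, a_1 = 2, a_2 = 8.
Iterating: 2, 2, 8, 12, 28, 52, 108, 212, 428, 852, 1708, 3412, so a_11 = 3412.

3412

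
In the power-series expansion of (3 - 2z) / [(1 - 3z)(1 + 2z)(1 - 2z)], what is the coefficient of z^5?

Partial fractions give a closed form: a_n = (21/5)·3^n + (4/5)·(-2)^n + (-2)·2^n.
At n = 5: a_5 = 931.

931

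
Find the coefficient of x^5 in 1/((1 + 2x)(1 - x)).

Partial fractions give a closed form: a_n = (2/3)·(-2)^n + (1/3)·1^n.
At n = 5: a_5 = -21.

-21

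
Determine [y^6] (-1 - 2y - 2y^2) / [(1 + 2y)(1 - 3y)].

-839

The denominator gives the recurrence a_n = a_(n−1) + 6a_(n−2) for n ≥ 3; the numerator fixes a_0 = -1, a_1 = -3, a_2 = -11.
Iterating: -1, -3, -11, -29, -95, -269, -839, so a_6 = -839.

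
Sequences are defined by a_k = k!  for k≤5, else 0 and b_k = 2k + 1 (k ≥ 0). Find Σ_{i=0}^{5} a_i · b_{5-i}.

The convolution is the x^5 coefficient of A(x)B(x).
Σ = 1·11 + 1·9 + 2·7 + 6·5 + 24·3 + 120·1 = 256.

256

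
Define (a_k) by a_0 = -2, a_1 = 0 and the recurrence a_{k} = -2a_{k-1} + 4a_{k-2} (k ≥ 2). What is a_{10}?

-69632

The ordinary generating function has denominator 1 + 2x - 4x^2.
Iterating the recurrence: a_0,…,a_{10} = -2, 0, -8, 16, -64, 192, -640, 2048, -6656, 21504, -69632.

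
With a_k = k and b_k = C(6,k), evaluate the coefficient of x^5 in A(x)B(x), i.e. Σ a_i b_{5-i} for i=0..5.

129

Write out a_i and b_{5-i} for i = 0,…,5 and sum the products.
Σ = 0·6 + 1·15 + 2·20 + 3·15 + 4·6 + 5·1 = 129.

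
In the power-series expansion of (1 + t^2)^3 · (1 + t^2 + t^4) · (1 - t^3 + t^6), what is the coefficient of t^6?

8

(1 + t^2)^3 has coefficients 1,0,3,0,3,0,1 for degrees 0…6.
(1 + t^2 + t^4) has coefficients 1,0,1,0,1,0,0 for degrees 0…6.
Finally multiplying by (1 - t^3 + t^6), the product of all factors after the first has coefficients 1,0,1,-1,1,-1,1 for degrees 0…6.
[t^6] = 1·1 + 3·1 + 3·1 + 1·1 = 8.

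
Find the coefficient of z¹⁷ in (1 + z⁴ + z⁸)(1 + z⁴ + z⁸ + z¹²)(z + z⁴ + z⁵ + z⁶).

5

(1 + z⁴ + z⁸) has coefficients 1,0,0,0,1,0,0,0,1 for degrees 0…8.
(1 + z⁴ + z⁸ + z¹²) has coefficients 1,0,0,0,1,0,0,0,1,0,0,0,1,0,0,0,0,0 for degrees 0…17.
Finally multiplying by (z + z⁴ + z⁵ + z⁶), the product of all factors after the first has coefficients 0,1,0,0,1,2,1,0,1,2,1,0,1,2,1,0,1,1 for degrees 0…17.
[z¹⁷] = 1·1 + 1·2 + 1·2 = 5.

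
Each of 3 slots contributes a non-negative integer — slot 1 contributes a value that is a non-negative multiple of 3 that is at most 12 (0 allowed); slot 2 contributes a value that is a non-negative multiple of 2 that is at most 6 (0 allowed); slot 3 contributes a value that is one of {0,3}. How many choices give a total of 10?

2

The generating function for the choices is (1 + y^3 + y^6 + y^9 + y^12)·(1 + y^2 + y^4 + y^6)·(1 + y^3); the count is [y^10].
(1 + y^3 + y^6 + y^9 + y^12) has coefficients 1,0,0,1,0,0,1,0,0,1,0 for degrees 0…10.
(1 + y^2 + y^4 + y^6) has coefficients 1,0,1,0,1,0,1,0,0,0,0 for degrees 0…10.
Finally multiplying by (1 + y^3), the product of all factors after the first has coefficients 1,0,1,1,1,1,1,1,0,1,0 for degrees 0…10.
[y^10] = 1·0 + 1·1 + 1·1 + 1·0 = 2.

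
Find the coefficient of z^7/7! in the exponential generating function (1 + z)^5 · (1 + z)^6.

1663200

The EGF product rule gives c_7 = Σ_{k_1+k_2=7} C(7; k_1,k_2) · ∏ g_i(k_i), where (1+z)^5 gives the falling factorial (5)_k; (1+z)^6 gives the falling factorial (6)_k.
g_1(k) for k = 0…7: 1, 5, 20, 60, 120, 120, 0, 0.
g_2(k) for k = 0…7: 1, 6, 30, 120, 360, 720, 720, 0.
c_7 = Σ_k C(7,k)·g_1(k)·g_2(7−k) = 7·5·720 + 21·20·720 + 35·60·360 + 35·120·120 + 21·120·30 = 25200 + 302400 + 756000 + 504000 + 75600 = 1663200.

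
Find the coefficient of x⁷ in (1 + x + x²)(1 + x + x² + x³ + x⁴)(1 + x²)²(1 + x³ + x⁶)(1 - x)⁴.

(1 + x + x²) has coefficients 1,1,1 for degrees 0…2.
(1 + x + x² + x³ + x⁴) has coefficients 1,1,1,1,1,0,0,0 for degrees 0…7.
Multiplying by (1 + x²)² gives running coefficients 1,1,3,3,4,3,3,1 for degrees 0…7.
Multiplying by (1 + x³ + x⁶) gives running coefficients 1,1,3,4,5,6,7,6 for degrees 0…7.
Finally multiplying by (1 - x)⁴, the product of all factors after the first has coefficients 1,-3,5,-6,4,-1,0,-2 for degrees 0…7.
[x⁷] = 1·(-2) + 1·0 + 1·(-1) = -3.

-3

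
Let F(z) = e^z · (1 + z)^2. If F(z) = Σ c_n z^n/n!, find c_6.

The EGF product rule gives c_6 = Σ_{k_1+k_2=6} C(6; k_1,k_2) · ∏ g_i(k_i), where e^z gives (1)^k; (1+z)^2 gives the falling factorial (2)_k.
g_1(k) for k = 0…6: 1, 1, 1, 1, 1, 1, 1.
g_2(k) for k = 0…6: 1, 2, 2, 0, 0, 0, 0.
c_6 = Σ_k C(6,k)·g_1(k)·g_2(6−k) = 15·1·2 + 6·1·2 + 1·1·1 = 30 + 12 + 1 = 43.

43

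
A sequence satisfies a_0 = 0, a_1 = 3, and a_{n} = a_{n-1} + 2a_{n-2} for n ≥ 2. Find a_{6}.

The ordinary generating function has denominator 1 - q - 2q^2.
Iterating the recurrence: a_0,…,a_{6} = 0, 3, 3, 9, 15, 33, 63.

63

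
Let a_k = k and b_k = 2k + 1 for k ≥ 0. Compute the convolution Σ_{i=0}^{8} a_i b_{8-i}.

The convolution is the t^8 coefficient of A(t)B(t).
Σ = 0·17 + 1·15 + 2·13 + 3·11 + 4·9 + 5·7 + 6·5 + 7·3 + 8·1 = 204.

204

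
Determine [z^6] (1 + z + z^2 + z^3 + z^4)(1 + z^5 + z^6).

2

(1 + z + z^2 + z^3 + z^4) has coefficients 1,1,1,1,1 for degrees 0…4.
(1 + z^5 + z^6) has coefficients 1,0,0,0,0,1,1 for degrees 0…6.
[z^6] = 1·1 + 1·1 + 1·0 + 1·0 + 1·0 = 2.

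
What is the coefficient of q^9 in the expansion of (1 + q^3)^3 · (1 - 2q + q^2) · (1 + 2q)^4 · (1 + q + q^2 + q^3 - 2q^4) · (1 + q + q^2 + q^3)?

-89

(1 + q^3)^3 has coefficients 1,0,0,3,0,0,3,0,0,1 for degrees 0…9.
(1 - 2q + q^2) has coefficients 1,-2,1,0,0,0,0,0,0,0 for degrees 0…9.
Multiplying by (1 + 2q)^4 gives running coefficients 1,6,9,-8,-24,0,16,0,0,0 for degrees 0…9.
Multiplying by (1 + q + q^2 + q^3 - 2q^4) gives running coefficients 1,7,16,8,-19,-35,-34,8,64,16 for degrees 0…9.
Finally multiplying by (1 + q + q^2 + q^3), the product of all factors after the first has coefficients 1,8,24,32,12,-30,-80,-80,3,54 for degrees 0…9.
[q^9] = 1·54 + 3·(-80) + 3·32 + 1·1 = -89.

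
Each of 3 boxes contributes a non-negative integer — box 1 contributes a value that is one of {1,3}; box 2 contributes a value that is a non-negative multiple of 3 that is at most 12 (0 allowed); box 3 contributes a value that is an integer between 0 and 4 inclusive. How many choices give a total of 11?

The generating function for the choices is (z + z^3)·(1 + z^3 + z^6 + z^9 + z^12)·(1 + z + z^2 + z^3 + z^4); the count is [z^11].
(z + z^3) has coefficients 0,1,0,1 for degrees 0…3.
(1 + z^3 + z^6 + z^9 + z^12) has coefficients 1,0,0,1,0,0,1,0,0,1,0,0 for degrees 0…11.
Finally multiplying by (1 + z + z^2 + z^3 + z^4), the product of all factors after the first has coefficients 1,1,1,2,2,1,2,2,1,2,2,1 for degrees 0…11.
[z^11] = 1·2 + 1·1 = 3.

3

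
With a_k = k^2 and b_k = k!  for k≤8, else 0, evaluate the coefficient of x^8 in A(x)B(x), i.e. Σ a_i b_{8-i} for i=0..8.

This is [x^8] in the product of the two ordinary generating functions.
Σ = 0·40320 + 1·5040 + 4·720 + 9·120 + 16·24 + 25·6 + 36·2 + 49·1 + 64·1 = 9719.

9719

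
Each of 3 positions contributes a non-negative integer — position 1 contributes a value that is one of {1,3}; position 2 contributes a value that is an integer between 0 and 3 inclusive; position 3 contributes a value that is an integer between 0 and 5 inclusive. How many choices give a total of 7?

7

The generating function for the choices is (x + x^3)·(1 + x + x^2 + x^3)·(1 + x + x^2 + x^3 + x^4 + x^5); the count is [x^7].
(x + x^3) has coefficients 0,1,0,1 for degrees 0…3.
(1 + x + x^2 + x^3) has coefficients 1,1,1,1,0,0,0,0 for degrees 0…7.
Finally multiplying by (1 + x + x^2 + x^3 + x^4 + x^5), the product of all factors after the first has coefficients 1,2,3,4,4,4,3,2 for degrees 0…7.
[x^7] = 1·3 + 1·4 = 7.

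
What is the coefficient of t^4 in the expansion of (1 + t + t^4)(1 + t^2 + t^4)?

2

(1 + t + t^4) has coefficients 1,1,0,0,1 for degrees 0…4.
(1 + t^2 + t^4) has coefficients 1,0,1,0,1 for degrees 0…4.
[t^4] = 1·1 + 1·0 + 1·1 = 2.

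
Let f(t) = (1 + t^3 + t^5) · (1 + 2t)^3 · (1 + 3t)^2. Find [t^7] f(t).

213

(1 + t^3 + t^5) has coefficients 1,0,0,1,0,1 for degrees 0…5.
(1 + 2t)^3 has coefficients 1,6,12,8,0,0,0,0 for degrees 0…7.
Finally multiplying by (1 + 3t)^2, the product of all factors after the first has coefficients 1,12,57,134,156,72,0,0 for degrees 0…7.
[t^7] = 1·0 + 1·156 + 1·57 = 213.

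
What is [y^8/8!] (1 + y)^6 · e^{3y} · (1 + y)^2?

The EGF product rule gives c_8 = Σ_{k_1+k_2+k_3=8} C(8; k_1,k_2,k_3) · ∏ g_i(k_i), where (1+y)^6 gives the falling factorial (6)_k; e^{3y} gives (3)^k; (1+y)^2 gives the falling factorial (2)_k.
g_1(k) for k = 0…8: 1, 6, 30, 120, 360, 720, 720, 0, 0.
g_2(k) for k = 0…8: 1, 3, 9, 27, 81, 243, 729, 2187, 6561.
g_3(k) for k = 0…8: 1, 2, 2, 0, 0, 0, 0, 0, 0.
First combine the last two factors: h(k) = Σ_j C(k,j)·g_2(j)·g_3(k−j) for k = 0…8: 1, 5, 23, 99, 405, 1593, 6075, 22599, 82377.
c_8 = Σ_k C(8,k)·g_1(k)·h(8−k) = 1·1·82377 + 8·6·22599 + 28·30·6075 + 56·120·1593 + 70·360·405 + 56·720·99 + 28·720·23 = 82377 + 1084752 + 5103000 + 10704960 + 10206000 + 3991680 + 463680 = 31636449.

31636449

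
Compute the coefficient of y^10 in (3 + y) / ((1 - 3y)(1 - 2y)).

583322

The denominator gives the recurrence a_n = 5a_(n−1) − 6a_(n−2) for n ≥ 2; the numerator fixes a_0 = 3, a_1 = 16.
Iterating: 3, 16, 62, 214, 698, 2206, 6842, 20974, 63818, 193246, 583322, so a_10 = 583322.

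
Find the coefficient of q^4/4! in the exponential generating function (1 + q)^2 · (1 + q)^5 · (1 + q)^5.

11880

The EGF product rule gives c_4 = Σ_{k_1+k_2+k_3=4} C(4; k_1,k_2,k_3) · ∏ g_i(k_i), where (1+q)^2 gives the falling factorial (2)_k; (1+q)^5 gives the falling factorial (5)_k; (1+q)^5 gives the falling factorial (5)_k.
g_1(k) for k = 0…4: 1, 2, 2, 0, 0.
g_2(k) for k = 0…4: 1, 5, 20, 60, 120.
g_3(k) for k = 0…4: 1, 5, 20, 60, 120.
First combine the last two factors: h(k) = Σ_j C(k,j)·g_2(j)·g_3(k−j) for k = 0…4: 1, 10, 90, 720, 5040.
c_4 = Σ_k C(4,k)·g_1(k)·h(4−k) = 1·1·5040 + 4·2·720 + 6·2·90 = 5040 + 5760 + 1080 = 11880.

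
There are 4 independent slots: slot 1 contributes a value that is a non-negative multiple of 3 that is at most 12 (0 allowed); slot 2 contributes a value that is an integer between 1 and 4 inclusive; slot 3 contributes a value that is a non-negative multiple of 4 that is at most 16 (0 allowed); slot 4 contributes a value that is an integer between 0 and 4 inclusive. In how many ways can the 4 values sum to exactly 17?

The generating function for the choices is (1 + z³ + z⁶ + z⁹ + z¹²)·(z + z² + z³ + z⁴)·(1 + z⁴ + z⁸ + z¹² + z¹⁶)·(1 + z + z² + z³ + z⁴); the count is [z¹⁷].
(1 + z³ + z⁶ + z⁹ + z¹²) has coefficients 1,0,0,1,0,0,1,0,0,1,0,0,1 for degrees 0…12.
(z + z² + z³ + z⁴) has coefficients 0,1,1,1,1,0,0,0,0,0,0,0,0,0,0,0,0,0 for degrees 0…17.
Multiplying by (1 + z⁴ + z⁸ + z¹² + z¹⁶) gives running coefficients 0,1,1,1,1,1,1,1,1,1,1,1,1,1,1,1,1,1 for degrees 0…17.
Finally multiplying by (1 + z + z² + z³ + z⁴), the product of all factors after the first has coefficients 0,1,2,3,4,5,5,5,5,5,5,5,5,5,5,5,5,5 for degrees 0…17.
[z¹⁷] = 1·5 + 1·5 + 1·5 + 1·5 + 1·5 = 25.

25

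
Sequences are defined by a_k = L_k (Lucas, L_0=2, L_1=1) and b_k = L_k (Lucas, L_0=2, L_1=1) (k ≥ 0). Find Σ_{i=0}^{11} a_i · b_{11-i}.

2676

This is [x^11] in the product of the two ordinary generating functions.
Σ = 2·199 + 1·123 + 3·76 + 4·47 + 7·29 + 11·18 + 18·11 + 29·7 + 47·4 + 76·3 + 123·1 + 199·2 = 2676.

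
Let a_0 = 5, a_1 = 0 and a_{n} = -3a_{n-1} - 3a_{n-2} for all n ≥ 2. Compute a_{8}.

The ordinary generating function has denominator 1 + 3x + 3x^2.
Iterating the recurrence: a_0,…,a_{8} = 5, 0, -15, 45, -90, 135, -135, 0, 405.

405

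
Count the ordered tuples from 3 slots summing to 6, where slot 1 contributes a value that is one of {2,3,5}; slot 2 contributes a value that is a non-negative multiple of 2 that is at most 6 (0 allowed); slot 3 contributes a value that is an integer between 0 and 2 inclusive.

The generating function for the choices is (y² + y³ + y⁵)·(1 + y² + y⁴ + y⁶)·(1 + y + y²); the count is [y⁶].
(y² + y³ + y⁵) has coefficients 0,0,1,1,0,1 for degrees 0…5.
(1 + y² + y⁴ + y⁶) has coefficients 1,0,1,0,1,0,1 for degrees 0…6.
Finally multiplying by (1 + y + y²), the product of all factors after the first has coefficients 1,1,2,1,2,1,2 for degrees 0…6.
[y⁶] = 1·2 + 1·1 + 1·1 = 4.

4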